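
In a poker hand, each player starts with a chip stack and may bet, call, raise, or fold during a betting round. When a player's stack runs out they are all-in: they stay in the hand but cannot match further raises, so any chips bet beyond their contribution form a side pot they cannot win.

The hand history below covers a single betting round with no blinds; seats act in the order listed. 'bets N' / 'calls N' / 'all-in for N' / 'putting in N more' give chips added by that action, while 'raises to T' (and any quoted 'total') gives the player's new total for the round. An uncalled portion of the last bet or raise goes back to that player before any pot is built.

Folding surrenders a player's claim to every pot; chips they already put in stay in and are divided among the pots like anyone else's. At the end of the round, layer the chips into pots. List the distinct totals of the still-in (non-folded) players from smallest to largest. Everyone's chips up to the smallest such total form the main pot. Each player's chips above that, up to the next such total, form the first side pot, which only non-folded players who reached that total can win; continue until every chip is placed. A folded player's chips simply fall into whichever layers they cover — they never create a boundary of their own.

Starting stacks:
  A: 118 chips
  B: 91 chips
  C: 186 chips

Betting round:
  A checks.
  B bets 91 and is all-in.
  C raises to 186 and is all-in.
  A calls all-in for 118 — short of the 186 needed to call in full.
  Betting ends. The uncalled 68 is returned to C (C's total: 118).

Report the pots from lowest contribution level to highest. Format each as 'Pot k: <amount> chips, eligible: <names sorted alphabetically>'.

Contributions (after 68 returned to C): A=118, B=91, C=118
Pot levels (distinct totals of non-folded players): 91, 118
Layer 1-91: 91 each from A, B, C = 91*3 = 273 chips; eligible A, B, C
Layer 92-118: 27 each from A, C = 27*2 = 54 chips; eligible A, C

Pot 1: 273 chips, eligible: A, B, C
Pot 2: 54 chips, eligible: A, C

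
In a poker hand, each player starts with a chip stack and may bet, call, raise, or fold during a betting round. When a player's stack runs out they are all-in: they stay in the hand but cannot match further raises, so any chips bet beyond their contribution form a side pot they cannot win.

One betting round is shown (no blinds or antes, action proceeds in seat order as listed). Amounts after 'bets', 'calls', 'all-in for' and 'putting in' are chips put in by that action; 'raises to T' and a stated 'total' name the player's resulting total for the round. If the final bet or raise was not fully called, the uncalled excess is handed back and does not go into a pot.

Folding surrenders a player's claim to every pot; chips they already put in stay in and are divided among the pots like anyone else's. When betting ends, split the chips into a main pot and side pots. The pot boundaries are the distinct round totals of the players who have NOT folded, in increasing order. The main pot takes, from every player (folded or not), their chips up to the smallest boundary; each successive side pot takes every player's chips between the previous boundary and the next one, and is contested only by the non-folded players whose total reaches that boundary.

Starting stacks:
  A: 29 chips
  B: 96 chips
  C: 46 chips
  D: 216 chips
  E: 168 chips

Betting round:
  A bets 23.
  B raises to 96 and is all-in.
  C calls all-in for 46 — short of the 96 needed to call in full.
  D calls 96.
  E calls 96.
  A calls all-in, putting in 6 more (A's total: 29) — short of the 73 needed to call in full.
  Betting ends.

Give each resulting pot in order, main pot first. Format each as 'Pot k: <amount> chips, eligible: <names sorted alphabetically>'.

Pot 1: 145 chips, eligible: A, B, C, D, E
Pot 2: 68 chips, eligible: B, C, D, E
Pot 3: 150 chips, eligible: B, D, E

Derivation:
Contributions: A=29, B=96, C=46, D=96, E=96
Pot levels (distinct totals of non-folded players): 29, 46, 96
Layer 1-29: 29 each from A, B, C, D, E = 29*5 = 145 chips; eligible A, B, C, D, E
Layer 30-46: 17 each from B, C, D, E = 17*4 = 68 chips; eligible B, C, D, E
Layer 47-96: 50 each from B, D, E = 50*3 = 150 chips; eligible B, D, E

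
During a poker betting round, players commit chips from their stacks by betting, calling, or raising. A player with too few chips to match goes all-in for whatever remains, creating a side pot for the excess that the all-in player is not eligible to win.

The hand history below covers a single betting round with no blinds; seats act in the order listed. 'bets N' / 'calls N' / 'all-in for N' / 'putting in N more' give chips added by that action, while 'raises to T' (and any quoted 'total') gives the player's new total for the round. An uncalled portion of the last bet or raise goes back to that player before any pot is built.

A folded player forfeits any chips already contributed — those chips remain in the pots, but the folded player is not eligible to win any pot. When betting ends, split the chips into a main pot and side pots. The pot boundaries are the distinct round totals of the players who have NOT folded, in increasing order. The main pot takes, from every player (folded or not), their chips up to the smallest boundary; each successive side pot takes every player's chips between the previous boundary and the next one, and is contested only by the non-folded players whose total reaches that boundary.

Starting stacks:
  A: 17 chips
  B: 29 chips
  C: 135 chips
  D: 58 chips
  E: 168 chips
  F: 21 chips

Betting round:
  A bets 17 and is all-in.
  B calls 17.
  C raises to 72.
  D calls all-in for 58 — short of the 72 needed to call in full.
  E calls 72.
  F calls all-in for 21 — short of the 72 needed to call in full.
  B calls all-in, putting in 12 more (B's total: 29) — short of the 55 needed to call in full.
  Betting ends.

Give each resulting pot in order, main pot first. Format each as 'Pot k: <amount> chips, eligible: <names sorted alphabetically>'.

Pot 1: 102 chips, eligible: A, B, C, D, E, F
Pot 2: 20 chips, eligible: B, C, D, E, F
Pot 3: 32 chips, eligible: B, C, D, E
Pot 4: 87 chips, eligible: C, D, E
Pot 5: 28 chips, eligible: C, E

Derivation:
Contributions: A=17, B=29, C=72, D=58, E=72, F=21
Pot levels (distinct totals of non-folded players): 17, 21, 29, 58, 72
Layer 1-17: 17 each from A, B, C, D, E, F = 17*6 = 102 chips; eligible A, B, C, D, E, F
Layer 18-21: 4 each from B, C, D, E, F = 4*5 = 20 chips; eligible B, C, D, E, F
Layer 22-29: 8 each from B, C, D, E = 8*4 = 32 chips; eligible B, C, D, E
Layer 30-58: 29 each from C, D, E = 29*3 = 87 chips; eligible C, D, E
Layer 59-72: 14 each from C, E = 14*2 = 28 chips; eligible C, E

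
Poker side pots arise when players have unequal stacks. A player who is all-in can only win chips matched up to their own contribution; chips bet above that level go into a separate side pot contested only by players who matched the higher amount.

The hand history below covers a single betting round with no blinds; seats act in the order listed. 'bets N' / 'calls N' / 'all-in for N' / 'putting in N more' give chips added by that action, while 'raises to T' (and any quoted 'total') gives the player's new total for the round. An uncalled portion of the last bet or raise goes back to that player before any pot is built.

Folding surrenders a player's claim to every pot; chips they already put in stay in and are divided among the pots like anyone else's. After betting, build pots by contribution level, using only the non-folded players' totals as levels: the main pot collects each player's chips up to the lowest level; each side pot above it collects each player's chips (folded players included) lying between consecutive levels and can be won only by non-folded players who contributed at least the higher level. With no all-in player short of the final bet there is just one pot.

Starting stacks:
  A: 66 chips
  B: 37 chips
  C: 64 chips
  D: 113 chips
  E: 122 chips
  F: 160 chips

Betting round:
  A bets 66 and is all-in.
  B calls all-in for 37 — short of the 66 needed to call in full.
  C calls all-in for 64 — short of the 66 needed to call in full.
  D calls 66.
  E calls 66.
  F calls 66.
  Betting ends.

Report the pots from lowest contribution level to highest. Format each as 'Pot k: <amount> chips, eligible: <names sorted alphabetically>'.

Pot 1: 222 chips, eligible: A, B, C, D, E, F
Pot 2: 135 chips, eligible: A, C, D, E, F
Pot 3: 8 chips, eligible: A, D, E, F

Derivation:
Contributions: A=66, B=37, C=64, D=66, E=66, F=66
Pot levels (distinct totals of non-folded players): 37, 64, 66
Layer 1-37: 37 each from A, B, C, D, E, F = 37*6 = 222 chips; eligible A, B, C, D, E, F
Layer 38-64: 27 each from A, C, D, E, F = 27*5 = 135 chips; eligible A, C, D, E, F
Layer 65-66: 2 each from A, D, E, F = 2*4 = 8 chips; eligible A, D, E, F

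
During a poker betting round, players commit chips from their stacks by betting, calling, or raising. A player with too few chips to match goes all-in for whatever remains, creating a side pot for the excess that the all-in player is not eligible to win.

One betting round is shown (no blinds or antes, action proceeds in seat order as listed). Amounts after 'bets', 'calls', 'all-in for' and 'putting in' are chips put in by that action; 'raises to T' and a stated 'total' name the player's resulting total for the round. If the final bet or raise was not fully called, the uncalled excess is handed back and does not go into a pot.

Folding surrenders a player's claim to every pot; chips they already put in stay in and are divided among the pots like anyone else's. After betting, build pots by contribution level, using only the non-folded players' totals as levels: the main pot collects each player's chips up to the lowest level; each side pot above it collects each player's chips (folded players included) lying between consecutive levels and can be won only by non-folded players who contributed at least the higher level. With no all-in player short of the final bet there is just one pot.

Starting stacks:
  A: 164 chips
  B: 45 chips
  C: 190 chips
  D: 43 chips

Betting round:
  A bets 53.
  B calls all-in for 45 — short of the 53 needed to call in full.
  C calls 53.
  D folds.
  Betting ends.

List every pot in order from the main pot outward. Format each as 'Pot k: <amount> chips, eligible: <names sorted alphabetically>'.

Pot 1: 135 chips, eligible: A, B, C
Pot 2: 16 chips, eligible: A, C

Derivation:
Contributions: A=53, B=45, C=53
Folded: D
Pot levels (distinct totals of non-folded players): 45, 53
Layer 1-45: 45 each from A, B, C = 45*3 = 135 chips; eligible A, B, C
Layer 46-53: 8 each from A, C = 8*2 = 16 chips; eligible A, C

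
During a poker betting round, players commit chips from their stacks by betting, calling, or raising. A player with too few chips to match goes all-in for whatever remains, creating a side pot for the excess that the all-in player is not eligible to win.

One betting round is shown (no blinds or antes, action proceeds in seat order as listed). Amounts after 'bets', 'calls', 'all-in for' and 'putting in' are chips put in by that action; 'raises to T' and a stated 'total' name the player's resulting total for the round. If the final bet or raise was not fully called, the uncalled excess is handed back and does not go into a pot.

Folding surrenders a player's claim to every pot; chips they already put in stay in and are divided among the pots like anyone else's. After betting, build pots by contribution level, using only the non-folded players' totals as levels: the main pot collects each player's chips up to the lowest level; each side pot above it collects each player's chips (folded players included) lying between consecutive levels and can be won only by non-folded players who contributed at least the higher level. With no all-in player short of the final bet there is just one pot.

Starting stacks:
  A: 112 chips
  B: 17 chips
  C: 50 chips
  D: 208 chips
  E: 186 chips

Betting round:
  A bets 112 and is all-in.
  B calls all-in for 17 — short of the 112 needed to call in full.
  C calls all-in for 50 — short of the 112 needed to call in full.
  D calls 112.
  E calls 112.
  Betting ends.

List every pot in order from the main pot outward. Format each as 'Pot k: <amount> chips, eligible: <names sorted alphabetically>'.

Contributions: A=112, B=17, C=50, D=112, E=112
Pot levels (distinct totals of non-folded players): 17, 50, 112
Layer 1-17: 17 each from A, B, C, D, E = 17*5 = 85 chips; eligible A, B, C, D, E
Layer 18-50: 33 each from A, C, D, E = 33*4 = 132 chips; eligible A, C, D, E
Layer 51-112: 62 each from A, D, E = 62*3 = 186 chips; eligible A, D, E

Pot 1: 85 chips, eligible: A, B, C, D, E
Pot 2: 132 chips, eligible: A, C, D, E
Pot 3: 186 chips, eligible: A, D, E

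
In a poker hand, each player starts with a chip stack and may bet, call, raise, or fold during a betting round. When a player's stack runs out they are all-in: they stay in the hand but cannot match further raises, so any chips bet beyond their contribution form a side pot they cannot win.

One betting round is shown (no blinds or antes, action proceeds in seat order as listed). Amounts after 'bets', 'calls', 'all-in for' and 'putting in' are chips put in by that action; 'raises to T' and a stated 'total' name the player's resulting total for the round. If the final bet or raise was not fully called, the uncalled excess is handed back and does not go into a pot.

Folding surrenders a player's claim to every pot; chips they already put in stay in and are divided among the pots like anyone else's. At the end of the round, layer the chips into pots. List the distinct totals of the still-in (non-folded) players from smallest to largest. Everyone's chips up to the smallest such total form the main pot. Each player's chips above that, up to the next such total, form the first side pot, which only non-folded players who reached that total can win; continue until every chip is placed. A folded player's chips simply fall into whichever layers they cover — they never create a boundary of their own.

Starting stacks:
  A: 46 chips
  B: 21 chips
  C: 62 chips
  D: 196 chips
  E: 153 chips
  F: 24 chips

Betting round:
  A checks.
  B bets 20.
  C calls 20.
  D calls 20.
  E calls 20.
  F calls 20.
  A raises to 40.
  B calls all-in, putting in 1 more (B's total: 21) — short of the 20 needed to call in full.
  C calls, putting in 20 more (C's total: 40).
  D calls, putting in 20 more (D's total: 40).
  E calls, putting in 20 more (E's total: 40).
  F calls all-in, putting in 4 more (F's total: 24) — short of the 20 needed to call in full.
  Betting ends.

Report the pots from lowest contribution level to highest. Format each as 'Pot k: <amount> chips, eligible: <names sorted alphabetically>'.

Contributions: A=40, B=21, C=40, D=40, E=40, F=24
Pot levels (distinct totals of non-folded players): 21, 24, 40
Layer 1-21: 21 each from A, B, C, D, E, F = 21*6 = 126 chips; eligible A, B, C, D, E, F
Layer 22-24: 3 each from A, C, D, E, F = 3*5 = 15 chips; eligible A, C, D, E, F
Layer 25-40: 16 each from A, C, D, E = 16*4 = 64 chips; eligible A, C, D, E

Pot 1: 126 chips, eligible: A, B, C, D, E, F
Pot 2: 15 chips, eligible: A, C, D, E, F
Pot 3: 64 chips, eligible: A, C, D, E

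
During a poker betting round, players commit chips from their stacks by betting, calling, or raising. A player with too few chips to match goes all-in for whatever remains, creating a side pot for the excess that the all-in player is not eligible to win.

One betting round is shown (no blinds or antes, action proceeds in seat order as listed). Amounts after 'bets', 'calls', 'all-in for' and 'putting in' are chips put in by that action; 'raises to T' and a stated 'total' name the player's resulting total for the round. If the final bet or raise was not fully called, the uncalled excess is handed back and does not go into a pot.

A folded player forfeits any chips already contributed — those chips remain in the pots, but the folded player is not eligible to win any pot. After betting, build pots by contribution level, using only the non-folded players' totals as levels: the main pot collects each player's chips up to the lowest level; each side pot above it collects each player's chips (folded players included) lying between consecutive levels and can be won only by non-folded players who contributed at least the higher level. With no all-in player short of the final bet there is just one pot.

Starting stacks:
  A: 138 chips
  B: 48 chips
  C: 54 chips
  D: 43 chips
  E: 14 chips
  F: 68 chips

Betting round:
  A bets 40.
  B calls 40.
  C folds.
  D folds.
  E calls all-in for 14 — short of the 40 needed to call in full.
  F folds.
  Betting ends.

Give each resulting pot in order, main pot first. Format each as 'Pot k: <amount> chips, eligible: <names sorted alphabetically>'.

Contributions: A=40, B=40, E=14
Folded: C, D, F
Pot levels (distinct totals of non-folded players): 14, 40
Layer 1-14: 14 each from A, B, E = 14*3 = 42 chips; eligible A, B, E
Layer 15-40: 26 each from A, B = 26*2 = 52 chips; eligible A, B

Pot 1: 42 chips, eligible: A, B, E
Pot 2: 52 chips, eligible: A, B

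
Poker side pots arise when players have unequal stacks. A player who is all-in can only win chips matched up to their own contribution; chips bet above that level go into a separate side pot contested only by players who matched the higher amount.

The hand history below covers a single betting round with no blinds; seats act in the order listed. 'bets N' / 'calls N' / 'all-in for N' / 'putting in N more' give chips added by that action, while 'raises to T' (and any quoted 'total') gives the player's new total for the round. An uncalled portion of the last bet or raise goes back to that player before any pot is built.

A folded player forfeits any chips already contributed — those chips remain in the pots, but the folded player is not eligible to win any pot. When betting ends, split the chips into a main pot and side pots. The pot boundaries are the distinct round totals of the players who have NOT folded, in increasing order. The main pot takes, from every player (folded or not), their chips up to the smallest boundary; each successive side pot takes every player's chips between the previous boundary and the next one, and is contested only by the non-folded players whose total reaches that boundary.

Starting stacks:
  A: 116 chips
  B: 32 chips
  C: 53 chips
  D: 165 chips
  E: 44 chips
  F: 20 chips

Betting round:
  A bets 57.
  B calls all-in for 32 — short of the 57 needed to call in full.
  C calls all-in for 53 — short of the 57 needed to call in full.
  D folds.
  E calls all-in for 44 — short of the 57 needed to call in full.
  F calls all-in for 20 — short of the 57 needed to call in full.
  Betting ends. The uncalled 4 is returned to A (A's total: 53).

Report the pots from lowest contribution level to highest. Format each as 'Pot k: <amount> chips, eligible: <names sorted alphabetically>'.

Contributions (after 4 returned to A): A=53, B=32, C=53, E=44, F=20
Folded: D
Pot levels (distinct totals of non-folded players): 20, 32, 44, 53
Layer 1-20: 20 each from A, B, C, E, F = 20*5 = 100 chips; eligible A, B, C, E, F
Layer 21-32: 12 each from A, B, C, E = 12*4 = 48 chips; eligible A, B, C, E
Layer 33-44: 12 each from A, C, E = 12*3 = 36 chips; eligible A, C, E
Layer 45-53: 9 each from A, C = 9*2 = 18 chips; eligible A, C

Pot 1: 100 chips, eligible: A, B, C, E, F
Pot 2: 48 chips, eligible: A, B, C, E
Pot 3: 36 chips, eligible: A, C, E
Pot 4: 18 chips, eligible: A, C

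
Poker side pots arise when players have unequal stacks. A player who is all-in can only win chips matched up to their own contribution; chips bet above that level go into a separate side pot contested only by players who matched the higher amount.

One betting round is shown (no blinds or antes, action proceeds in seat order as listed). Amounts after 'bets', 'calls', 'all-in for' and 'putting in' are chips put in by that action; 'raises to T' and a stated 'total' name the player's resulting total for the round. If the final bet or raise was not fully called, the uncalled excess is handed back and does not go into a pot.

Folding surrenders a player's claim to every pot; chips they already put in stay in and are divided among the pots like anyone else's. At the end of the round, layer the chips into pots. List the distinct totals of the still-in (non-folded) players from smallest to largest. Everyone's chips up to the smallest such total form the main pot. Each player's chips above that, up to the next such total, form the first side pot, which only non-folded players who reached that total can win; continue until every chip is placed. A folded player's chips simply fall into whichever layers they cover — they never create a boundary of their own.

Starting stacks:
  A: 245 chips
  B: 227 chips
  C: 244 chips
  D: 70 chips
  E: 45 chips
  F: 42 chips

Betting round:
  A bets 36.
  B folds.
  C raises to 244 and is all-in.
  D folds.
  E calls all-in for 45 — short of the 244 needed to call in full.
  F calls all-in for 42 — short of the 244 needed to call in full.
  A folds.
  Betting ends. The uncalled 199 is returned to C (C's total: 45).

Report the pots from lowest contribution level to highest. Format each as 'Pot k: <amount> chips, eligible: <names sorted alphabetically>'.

Contributions (after 199 returned to C): A=36, C=45, E=45, F=42
Folded: A, B, D
Pot levels (distinct totals of non-folded players): 42, 45
Layer 1-42: A 36 + C 42 + E 42 + F 42 = 162 chips; eligible C, E, F
Layer 43-45: 3 each from C, E = 3*2 = 6 chips; eligible C, E

Pot 1: 162 chips, eligible: C, E, F
Pot 2: 6 chips, eligible: C, E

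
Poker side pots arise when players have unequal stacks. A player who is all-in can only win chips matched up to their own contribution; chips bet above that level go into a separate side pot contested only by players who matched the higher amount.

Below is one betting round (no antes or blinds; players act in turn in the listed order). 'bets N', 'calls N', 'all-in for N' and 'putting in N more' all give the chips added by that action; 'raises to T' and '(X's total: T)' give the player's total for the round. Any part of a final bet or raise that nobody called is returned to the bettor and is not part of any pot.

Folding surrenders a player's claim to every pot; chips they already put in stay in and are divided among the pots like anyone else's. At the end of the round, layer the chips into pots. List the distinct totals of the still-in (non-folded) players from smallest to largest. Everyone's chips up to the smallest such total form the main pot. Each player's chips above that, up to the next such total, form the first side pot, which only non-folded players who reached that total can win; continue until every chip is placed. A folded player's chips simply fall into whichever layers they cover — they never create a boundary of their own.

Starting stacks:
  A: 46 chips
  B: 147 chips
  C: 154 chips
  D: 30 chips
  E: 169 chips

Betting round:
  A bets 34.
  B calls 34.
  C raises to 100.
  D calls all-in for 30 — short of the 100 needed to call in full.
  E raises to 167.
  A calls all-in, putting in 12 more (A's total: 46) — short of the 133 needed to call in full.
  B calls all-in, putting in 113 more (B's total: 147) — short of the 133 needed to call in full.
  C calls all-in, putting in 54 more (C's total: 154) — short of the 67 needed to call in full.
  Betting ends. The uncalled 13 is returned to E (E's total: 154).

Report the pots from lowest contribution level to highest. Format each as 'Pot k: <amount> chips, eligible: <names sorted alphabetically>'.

Pot 1: 150 chips, eligible: A, B, C, D, E
Pot 2: 64 chips, eligible: A, B, C, E
Pot 3: 303 chips, eligible: B, C, E
Pot 4: 14 chips, eligible: C, E

Derivation:
Contributions (after 13 returned to E): A=46, B=147, C=154, D=30, E=154
Pot levels (distinct totals of non-folded players): 30, 46, 147, 154
Layer 1-30: 30 each from A, B, C, D, E = 30*5 = 150 chips; eligible A, B, C, D, E
Layer 31-46: 16 each from A, B, C, E = 16*4 = 64 chips; eligible A, B, C, E
Layer 47-147: 101 each from B, C, E = 101*3 = 303 chips; eligible B, C, E
Layer 148-154: 7 each from C, E = 7*2 = 14 chips; eligible C, E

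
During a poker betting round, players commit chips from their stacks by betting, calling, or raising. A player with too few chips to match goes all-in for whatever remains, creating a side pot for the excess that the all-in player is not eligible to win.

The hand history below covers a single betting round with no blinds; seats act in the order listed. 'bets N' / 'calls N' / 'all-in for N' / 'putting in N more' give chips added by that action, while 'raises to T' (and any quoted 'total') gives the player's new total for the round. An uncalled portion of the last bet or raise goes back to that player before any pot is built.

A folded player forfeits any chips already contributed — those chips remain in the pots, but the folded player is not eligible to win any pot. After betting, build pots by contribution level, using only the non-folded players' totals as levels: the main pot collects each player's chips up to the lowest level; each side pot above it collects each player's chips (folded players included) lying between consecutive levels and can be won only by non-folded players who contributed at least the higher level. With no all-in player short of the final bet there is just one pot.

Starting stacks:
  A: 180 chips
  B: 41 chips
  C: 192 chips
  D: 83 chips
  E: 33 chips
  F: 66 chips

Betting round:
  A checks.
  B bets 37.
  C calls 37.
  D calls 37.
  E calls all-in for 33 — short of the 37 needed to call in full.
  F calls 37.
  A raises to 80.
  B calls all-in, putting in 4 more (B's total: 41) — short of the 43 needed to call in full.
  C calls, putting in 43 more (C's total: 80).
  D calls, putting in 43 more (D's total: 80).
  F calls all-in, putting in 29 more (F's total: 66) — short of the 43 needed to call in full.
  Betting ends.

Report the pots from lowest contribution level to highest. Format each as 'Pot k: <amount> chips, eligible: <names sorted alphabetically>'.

Pot 1: 198 chips, eligible: A, B, C, D, E, F
Pot 2: 40 chips, eligible: A, B, C, D, F
Pot 3: 100 chips, eligible: A, C, D, F
Pot 4: 42 chips, eligible: A, C, D

Derivation:
Contributions: A=80, B=41, C=80, D=80, E=33, F=66
Pot levels (distinct totals of non-folded players): 33, 41, 66, 80
Layer 1-33: 33 each from A, B, C, D, E, F = 33*6 = 198 chips; eligible A, B, C, D, E, F
Layer 34-41: 8 each from A, B, C, D, F = 8*5 = 40 chips; eligible A, B, C, D, F
Layer 42-66: 25 each from A, C, D, F = 25*4 = 100 chips; eligible A, C, D, F
Layer 67-80: 14 each from A, C, D = 14*3 = 42 chips; eligible A, C, D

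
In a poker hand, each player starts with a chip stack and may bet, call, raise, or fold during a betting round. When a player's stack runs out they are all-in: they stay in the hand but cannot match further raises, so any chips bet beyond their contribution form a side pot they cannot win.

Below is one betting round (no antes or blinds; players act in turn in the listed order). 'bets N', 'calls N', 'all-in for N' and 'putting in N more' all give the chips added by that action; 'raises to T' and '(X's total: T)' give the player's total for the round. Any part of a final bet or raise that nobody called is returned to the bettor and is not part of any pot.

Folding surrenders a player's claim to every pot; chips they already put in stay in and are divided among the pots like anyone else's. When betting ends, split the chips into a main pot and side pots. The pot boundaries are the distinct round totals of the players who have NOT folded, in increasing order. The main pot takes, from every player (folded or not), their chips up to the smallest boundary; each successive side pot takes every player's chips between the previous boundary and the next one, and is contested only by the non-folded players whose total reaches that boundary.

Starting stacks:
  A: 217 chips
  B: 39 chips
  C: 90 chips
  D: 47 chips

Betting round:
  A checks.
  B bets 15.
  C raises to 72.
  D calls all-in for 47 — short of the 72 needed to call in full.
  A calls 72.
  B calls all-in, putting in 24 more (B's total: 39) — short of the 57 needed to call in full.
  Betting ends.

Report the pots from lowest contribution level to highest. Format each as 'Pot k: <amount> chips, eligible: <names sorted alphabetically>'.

Contributions: A=72, B=39, C=72, D=47
Pot levels (distinct totals of non-folded players): 39, 47, 72
Layer 1-39: 39 each from A, B, C, D = 39*4 = 156 chips; eligible A, B, C, D
Layer 40-47: 8 each from A, C, D = 8*3 = 24 chips; eligible A, C, D
Layer 48-72: 25 each from A, C = 25*2 = 50 chips; eligible A, C

Pot 1: 156 chips, eligible: A, B, C, D
Pot 2: 24 chips, eligible: A, C, D
Pot 3: 50 chips, eligible: A, C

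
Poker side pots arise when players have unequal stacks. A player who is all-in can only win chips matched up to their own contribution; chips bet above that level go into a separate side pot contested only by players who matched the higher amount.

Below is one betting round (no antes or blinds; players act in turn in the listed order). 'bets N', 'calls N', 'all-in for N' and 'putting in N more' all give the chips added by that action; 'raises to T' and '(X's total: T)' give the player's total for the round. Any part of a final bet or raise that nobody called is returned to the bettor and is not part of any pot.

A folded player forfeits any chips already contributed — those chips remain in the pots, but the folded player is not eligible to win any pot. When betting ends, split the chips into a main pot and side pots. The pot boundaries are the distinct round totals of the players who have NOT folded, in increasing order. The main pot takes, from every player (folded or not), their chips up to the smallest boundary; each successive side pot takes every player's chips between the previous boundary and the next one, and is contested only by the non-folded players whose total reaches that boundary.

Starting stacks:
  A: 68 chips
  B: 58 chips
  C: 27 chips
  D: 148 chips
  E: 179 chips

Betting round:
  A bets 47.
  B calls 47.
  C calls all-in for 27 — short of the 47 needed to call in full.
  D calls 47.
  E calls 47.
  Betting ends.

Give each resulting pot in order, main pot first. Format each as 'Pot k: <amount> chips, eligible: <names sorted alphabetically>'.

Pot 1: 135 chips, eligible: A, B, C, D, E
Pot 2: 80 chips, eligible: A, B, D, E

Derivation:
Contributions: A=47, B=47, C=27, D=47, E=47
Pot levels (distinct totals of non-folded players): 27, 47
Layer 1-27: 27 each from A, B, C, D, E = 27*5 = 135 chips; eligible A, B, C, D, E
Layer 28-47: 20 each from A, B, D, E = 20*4 = 80 chips; eligible A, B, D, E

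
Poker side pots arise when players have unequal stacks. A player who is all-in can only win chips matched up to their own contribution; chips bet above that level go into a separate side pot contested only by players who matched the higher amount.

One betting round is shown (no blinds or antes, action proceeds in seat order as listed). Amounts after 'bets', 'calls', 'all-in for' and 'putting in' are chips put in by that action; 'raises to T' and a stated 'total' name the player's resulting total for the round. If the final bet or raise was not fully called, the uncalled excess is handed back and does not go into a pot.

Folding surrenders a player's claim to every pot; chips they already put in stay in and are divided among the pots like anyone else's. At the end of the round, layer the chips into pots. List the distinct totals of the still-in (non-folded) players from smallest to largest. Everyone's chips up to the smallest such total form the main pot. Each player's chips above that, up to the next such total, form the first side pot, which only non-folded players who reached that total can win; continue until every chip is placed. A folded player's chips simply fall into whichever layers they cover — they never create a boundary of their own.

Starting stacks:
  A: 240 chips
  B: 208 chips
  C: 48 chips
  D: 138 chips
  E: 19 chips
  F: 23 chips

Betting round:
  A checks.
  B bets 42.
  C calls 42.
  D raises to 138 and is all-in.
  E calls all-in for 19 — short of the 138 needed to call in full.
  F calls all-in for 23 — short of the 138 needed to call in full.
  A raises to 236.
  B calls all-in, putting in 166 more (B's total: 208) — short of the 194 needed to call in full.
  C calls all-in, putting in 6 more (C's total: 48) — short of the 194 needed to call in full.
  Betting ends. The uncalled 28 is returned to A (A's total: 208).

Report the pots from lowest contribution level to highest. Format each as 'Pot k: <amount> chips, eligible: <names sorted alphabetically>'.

Pot 1: 114 chips, eligible: A, B, C, D, E, F
Pot 2: 20 chips, eligible: A, B, C, D, F
Pot 3: 100 chips, eligible: A, B, C, D
Pot 4: 270 chips, eligible: A, B, D
Pot 5: 140 chips, eligible: A, B

Derivation:
Contributions (after 28 returned to A): A=208, B=208, C=48, D=138, E=19, F=23
Pot levels (distinct totals of non-folded players): 19, 23, 48, 138, 208
Layer 1-19: 19 each from A, B, C, D, E, F = 19*6 = 114 chips; eligible A, B, C, D, E, F
Layer 20-23: 4 each from A, B, C, D, F = 4*5 = 20 chips; eligible A, B, C, D, F
Layer 24-48: 25 each from A, B, C, D = 25*4 = 100 chips; eligible A, B, C, D
Layer 49-138: 90 each from A, B, D = 90*3 = 270 chips; eligible A, B, D
Layer 139-208: 70 each from A, B = 70*2 = 140 chips; eligible A, B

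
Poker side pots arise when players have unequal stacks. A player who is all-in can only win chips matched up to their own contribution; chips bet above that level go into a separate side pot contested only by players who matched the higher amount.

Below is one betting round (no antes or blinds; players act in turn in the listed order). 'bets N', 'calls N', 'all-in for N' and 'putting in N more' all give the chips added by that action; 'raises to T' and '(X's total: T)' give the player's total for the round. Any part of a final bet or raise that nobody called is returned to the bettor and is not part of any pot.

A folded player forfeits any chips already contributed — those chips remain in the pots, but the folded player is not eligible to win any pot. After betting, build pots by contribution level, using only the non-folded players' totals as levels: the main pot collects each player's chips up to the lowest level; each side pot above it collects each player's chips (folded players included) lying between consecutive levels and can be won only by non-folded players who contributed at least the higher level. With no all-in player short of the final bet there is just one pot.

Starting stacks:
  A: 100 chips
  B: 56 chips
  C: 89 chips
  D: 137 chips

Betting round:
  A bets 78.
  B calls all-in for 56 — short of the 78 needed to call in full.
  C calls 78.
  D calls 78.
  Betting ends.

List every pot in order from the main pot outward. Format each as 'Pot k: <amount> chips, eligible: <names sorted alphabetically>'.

Pot 1: 224 chips, eligible: A, B, C, D
Pot 2: 66 chips, eligible: A, C, D

Derivation:
Contributions: A=78, B=56, C=78, D=78
Pot levels (distinct totals of non-folded players): 56, 78
Layer 1-56: 56 each from A, B, C, D = 56*4 = 224 chips; eligible A, B, C, D
Layer 57-78: 22 each from A, C, D = 22*3 = 66 chips; eligible A, C, D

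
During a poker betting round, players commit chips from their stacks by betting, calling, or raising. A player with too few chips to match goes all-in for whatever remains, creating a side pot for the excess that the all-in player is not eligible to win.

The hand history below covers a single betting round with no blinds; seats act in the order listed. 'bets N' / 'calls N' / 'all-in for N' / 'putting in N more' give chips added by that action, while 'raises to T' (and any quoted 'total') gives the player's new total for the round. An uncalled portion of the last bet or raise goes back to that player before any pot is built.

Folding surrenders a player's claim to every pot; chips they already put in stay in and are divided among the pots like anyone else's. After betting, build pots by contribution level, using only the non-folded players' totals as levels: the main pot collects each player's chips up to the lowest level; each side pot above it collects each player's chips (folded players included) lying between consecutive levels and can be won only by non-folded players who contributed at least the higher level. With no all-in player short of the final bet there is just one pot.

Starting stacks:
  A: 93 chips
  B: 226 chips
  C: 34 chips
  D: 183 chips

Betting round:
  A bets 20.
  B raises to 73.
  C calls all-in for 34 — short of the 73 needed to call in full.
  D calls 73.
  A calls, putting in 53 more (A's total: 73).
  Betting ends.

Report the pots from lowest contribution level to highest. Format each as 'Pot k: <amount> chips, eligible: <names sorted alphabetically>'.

Pot 1: 136 chips, eligible: A, B, C, D
Pot 2: 117 chips, eligible: A, B, D

Derivation:
Contributions: A=73, B=73, C=34, D=73
Pot levels (distinct totals of non-folded players): 34, 73
Layer 1-34: 34 each from A, B, C, D = 34*4 = 136 chips; eligible A, B, C, D
Layer 35-73: 39 each from A, B, D = 39*3 = 117 chips; eligible A, B, D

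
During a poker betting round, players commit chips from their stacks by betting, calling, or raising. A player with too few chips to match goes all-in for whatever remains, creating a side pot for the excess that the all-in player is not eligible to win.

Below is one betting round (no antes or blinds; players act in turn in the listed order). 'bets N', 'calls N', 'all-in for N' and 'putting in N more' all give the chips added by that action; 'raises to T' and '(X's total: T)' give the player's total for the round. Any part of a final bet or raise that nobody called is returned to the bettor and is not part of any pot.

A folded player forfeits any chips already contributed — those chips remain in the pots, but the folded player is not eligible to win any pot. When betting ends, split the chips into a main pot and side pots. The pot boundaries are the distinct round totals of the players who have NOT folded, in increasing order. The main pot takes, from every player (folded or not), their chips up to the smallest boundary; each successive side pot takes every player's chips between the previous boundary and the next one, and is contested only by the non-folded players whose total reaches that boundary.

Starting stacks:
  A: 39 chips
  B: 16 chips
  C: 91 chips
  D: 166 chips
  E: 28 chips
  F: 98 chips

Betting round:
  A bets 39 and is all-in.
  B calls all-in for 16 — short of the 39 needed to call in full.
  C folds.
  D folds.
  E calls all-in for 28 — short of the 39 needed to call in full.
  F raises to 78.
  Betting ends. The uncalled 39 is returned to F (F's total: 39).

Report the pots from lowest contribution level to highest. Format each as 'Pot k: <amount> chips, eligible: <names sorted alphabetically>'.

Pot 1: 64 chips, eligible: A, B, E, F
Pot 2: 36 chips, eligible: A, E, F
Pot 3: 22 chips, eligible: A, F

Derivation:
Contributions (after 39 returned to F): A=39, B=16, E=28, F=39
Folded: C, D
Pot levels (distinct totals of non-folded players): 16, 28, 39
Layer 1-16: 16 each from A, B, E, F = 16*4 = 64 chips; eligible A, B, E, F
Layer 17-28: 12 each from A, E, F = 12*3 = 36 chips; eligible A, E, F
Layer 29-39: 11 each from A, F = 11*2 = 22 chips; eligible A, F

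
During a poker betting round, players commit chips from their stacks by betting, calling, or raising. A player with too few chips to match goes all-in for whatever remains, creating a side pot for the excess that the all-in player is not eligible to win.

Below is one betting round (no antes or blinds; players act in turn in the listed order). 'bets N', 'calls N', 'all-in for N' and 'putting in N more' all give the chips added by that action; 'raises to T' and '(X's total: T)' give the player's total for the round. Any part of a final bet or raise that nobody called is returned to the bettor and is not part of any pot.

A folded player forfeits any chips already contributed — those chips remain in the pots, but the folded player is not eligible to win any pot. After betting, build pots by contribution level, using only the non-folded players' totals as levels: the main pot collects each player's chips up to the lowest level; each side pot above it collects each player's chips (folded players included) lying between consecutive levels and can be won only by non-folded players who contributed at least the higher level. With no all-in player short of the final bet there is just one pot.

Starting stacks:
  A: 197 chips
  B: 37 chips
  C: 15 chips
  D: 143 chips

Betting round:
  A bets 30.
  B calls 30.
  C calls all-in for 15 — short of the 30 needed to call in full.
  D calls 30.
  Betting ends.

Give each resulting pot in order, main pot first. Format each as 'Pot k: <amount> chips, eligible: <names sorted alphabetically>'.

Contributions: A=30, B=30, C=15, D=30
Pot levels (distinct totals of non-folded players): 15, 30
Layer 1-15: 15 each from A, B, C, D = 15*4 = 60 chips; eligible A, B, C, D
Layer 16-30: 15 each from A, B, D = 15*3 = 45 chips; eligible A, B, D

Pot 1: 60 chips, eligible: A, B, C, D
Pot 2: 45 chips, eligible: A, B, D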